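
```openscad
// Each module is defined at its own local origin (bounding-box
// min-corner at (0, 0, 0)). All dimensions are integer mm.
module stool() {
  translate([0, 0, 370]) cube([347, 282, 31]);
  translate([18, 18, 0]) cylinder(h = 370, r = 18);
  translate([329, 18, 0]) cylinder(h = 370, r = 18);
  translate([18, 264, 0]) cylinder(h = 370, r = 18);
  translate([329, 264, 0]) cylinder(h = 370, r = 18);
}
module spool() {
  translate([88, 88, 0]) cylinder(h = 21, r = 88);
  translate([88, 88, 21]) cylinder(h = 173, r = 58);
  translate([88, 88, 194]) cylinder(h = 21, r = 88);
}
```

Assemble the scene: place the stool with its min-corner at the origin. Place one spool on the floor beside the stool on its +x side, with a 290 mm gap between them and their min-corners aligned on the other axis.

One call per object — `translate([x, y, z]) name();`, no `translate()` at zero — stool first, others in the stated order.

stool();
translate([637, 0, 0]) spool();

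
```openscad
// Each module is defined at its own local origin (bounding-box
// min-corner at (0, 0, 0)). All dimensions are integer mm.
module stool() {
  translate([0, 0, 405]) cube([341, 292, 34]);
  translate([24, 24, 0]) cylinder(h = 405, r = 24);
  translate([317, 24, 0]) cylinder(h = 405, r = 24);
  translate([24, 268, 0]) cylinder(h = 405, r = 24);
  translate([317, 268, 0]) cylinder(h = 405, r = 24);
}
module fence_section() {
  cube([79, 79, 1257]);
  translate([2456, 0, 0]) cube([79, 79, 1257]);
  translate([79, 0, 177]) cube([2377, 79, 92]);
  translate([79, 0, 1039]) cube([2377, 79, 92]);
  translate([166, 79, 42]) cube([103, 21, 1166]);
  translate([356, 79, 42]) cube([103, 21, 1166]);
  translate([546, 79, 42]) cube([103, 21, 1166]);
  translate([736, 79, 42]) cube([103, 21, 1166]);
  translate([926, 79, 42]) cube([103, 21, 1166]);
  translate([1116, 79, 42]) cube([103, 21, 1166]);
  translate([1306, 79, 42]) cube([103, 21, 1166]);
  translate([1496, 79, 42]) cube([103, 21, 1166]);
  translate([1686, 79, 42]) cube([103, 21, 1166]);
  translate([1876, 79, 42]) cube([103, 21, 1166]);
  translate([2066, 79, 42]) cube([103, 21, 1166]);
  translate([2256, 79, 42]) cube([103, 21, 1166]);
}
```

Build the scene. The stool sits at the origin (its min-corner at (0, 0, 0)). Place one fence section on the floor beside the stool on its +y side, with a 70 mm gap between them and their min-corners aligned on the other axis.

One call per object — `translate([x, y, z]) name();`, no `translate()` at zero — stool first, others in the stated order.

stool();
translate([0, 362, 0]) fence_section();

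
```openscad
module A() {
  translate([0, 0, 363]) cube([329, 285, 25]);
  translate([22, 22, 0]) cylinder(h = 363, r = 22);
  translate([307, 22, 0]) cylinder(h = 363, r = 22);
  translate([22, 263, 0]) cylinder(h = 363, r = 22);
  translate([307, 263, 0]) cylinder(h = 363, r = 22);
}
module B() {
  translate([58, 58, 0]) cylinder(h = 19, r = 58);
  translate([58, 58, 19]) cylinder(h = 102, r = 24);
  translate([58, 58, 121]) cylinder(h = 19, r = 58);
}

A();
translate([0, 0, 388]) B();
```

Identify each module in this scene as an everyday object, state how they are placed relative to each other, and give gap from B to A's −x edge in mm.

A is a stool. B is a spool. The spool is on top of the stool. The gap from the spool to the stool's −x edge is 0 mm.

The spool's min-x is at 0; the stool's min-x is 0; gap = 0 mm.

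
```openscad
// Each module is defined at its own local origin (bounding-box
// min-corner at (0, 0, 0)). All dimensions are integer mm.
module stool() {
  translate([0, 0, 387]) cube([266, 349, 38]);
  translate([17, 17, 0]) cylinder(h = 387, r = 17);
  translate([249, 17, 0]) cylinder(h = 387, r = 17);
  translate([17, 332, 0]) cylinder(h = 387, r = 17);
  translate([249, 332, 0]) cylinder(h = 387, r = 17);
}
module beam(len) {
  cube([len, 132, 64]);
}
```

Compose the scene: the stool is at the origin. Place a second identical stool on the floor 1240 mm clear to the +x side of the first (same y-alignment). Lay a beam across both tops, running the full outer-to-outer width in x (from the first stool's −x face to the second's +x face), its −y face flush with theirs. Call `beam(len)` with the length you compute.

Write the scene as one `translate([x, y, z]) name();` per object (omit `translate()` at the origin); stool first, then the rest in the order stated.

stool();
translate([1506, 0, 0]) stool();
translate([0, 0, 425]) beam(1772);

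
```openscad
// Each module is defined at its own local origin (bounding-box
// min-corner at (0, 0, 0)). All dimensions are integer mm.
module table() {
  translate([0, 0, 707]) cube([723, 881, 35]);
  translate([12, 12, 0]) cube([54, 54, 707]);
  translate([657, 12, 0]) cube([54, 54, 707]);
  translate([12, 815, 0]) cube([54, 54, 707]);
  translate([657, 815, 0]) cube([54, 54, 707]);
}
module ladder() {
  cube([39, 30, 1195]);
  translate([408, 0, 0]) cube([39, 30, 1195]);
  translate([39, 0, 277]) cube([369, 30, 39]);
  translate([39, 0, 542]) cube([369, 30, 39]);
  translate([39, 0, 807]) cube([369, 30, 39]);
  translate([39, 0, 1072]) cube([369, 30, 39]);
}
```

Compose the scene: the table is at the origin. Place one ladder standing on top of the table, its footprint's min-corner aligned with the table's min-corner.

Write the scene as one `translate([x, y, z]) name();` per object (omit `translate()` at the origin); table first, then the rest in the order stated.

table();
translate([0, 0, 742]) ladder();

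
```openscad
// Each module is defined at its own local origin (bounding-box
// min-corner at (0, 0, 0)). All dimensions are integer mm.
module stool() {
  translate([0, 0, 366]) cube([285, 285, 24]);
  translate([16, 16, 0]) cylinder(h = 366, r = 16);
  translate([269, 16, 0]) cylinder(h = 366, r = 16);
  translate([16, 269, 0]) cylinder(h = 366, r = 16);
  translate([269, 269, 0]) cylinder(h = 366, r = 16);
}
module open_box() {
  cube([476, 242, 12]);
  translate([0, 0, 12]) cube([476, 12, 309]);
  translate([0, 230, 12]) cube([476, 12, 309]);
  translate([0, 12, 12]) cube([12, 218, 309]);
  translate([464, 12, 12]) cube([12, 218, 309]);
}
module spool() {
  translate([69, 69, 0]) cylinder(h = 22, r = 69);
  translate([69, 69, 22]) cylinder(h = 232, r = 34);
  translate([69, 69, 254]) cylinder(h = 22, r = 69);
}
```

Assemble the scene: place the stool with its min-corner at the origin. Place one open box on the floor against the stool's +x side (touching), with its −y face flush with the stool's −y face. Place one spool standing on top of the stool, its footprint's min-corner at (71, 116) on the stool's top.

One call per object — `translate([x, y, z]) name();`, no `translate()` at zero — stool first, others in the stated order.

stool();
translate([285, 0, 0]) open_box();
translate([71, 116, 390]) spool();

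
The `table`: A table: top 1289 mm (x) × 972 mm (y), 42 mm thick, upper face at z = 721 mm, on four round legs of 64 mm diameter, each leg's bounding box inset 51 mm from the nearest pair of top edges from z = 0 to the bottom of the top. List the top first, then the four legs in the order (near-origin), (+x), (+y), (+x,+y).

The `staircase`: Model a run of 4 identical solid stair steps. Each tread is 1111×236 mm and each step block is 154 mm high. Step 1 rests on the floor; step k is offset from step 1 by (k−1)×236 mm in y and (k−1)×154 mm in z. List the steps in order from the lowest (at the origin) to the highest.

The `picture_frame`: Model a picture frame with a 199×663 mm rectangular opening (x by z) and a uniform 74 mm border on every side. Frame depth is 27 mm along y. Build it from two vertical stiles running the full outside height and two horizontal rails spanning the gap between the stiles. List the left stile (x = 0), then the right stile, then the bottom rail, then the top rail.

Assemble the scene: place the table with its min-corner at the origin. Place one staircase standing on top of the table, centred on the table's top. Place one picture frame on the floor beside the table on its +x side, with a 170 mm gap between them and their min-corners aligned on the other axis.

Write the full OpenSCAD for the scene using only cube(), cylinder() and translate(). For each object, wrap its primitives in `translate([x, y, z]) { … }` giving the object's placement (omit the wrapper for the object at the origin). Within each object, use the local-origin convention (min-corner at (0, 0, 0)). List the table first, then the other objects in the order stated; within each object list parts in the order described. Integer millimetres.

translate([0, 0, 679]) cube([1289, 972, 42]);
translate([83, 83, 0]) cylinder(h = 679, r = 32);
translate([1206, 83, 0]) cylinder(h = 679, r = 32);
translate([83, 889, 0]) cylinder(h = 679, r = 32);
translate([1206, 889, 0]) cylinder(h = 679, r = 32);
translate([89, 14, 721]) {
  cube([1111, 236, 154]);
  translate([0, 236, 154]) cube([1111, 236, 154]);
  translate([0, 472, 308]) cube([1111, 236, 154]);
  translate([0, 708, 462]) cube([1111, 236, 154]);
}
translate([1459, 0, 0]) {
  cube([74, 27, 811]);
  translate([273, 0, 0]) cube([74, 27, 811]);
  translate([74, 0, 0]) cube([199, 27, 74]);
  translate([74, 0, 737]) cube([199, 27, 74]);
}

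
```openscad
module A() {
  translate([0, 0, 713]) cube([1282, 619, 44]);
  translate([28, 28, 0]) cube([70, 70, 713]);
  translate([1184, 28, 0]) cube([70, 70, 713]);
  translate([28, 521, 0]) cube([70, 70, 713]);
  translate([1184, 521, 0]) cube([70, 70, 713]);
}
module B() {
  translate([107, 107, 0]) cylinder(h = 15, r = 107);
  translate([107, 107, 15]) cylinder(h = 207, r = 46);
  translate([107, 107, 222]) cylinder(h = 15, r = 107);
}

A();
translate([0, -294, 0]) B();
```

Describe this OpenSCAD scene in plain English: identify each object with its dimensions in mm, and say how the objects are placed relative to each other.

A is a table: top 1282 mm (x) × 619 mm (y), 44 mm thick, upper face at z = 757 mm, on four 70×70 mm square legs, each inset 28 mm from the nearest pair of top edges, running from z = 0 to the bottom of the top.

B is a spool: two coaxial disc flanges of radius 107 mm and thickness 15 mm, joined by a core cylinder of radius 46 mm and height 207 mm. The lower flange rests on z = 0 and the three cylinders share a vertical axis.

The spool is on the floor beside the table on its −y side.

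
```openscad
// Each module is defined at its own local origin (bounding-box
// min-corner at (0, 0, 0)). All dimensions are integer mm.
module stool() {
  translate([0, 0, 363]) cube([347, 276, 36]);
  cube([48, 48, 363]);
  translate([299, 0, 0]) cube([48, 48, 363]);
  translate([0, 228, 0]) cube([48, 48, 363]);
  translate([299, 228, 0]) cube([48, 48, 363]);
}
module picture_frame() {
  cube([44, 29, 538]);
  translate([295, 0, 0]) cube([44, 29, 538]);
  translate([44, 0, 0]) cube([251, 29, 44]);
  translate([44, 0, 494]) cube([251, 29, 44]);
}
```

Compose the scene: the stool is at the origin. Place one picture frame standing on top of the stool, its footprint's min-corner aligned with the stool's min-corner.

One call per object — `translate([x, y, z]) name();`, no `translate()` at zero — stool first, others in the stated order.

stool();
translate([0, 0, 399]) picture_frame();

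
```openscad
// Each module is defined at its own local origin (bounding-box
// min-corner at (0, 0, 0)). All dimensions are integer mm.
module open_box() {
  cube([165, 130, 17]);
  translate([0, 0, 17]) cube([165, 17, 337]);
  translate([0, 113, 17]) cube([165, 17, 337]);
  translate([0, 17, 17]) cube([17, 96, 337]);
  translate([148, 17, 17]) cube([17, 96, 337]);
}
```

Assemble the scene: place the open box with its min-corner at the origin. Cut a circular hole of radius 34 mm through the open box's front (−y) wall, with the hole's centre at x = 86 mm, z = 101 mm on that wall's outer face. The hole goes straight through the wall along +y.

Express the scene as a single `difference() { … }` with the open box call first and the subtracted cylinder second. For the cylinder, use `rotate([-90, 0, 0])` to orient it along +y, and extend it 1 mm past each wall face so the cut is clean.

difference() {
  open_box();
  translate([86, -1, 101]) rotate([-90, 0, 0]) cylinder(h = 19, r = 34);
}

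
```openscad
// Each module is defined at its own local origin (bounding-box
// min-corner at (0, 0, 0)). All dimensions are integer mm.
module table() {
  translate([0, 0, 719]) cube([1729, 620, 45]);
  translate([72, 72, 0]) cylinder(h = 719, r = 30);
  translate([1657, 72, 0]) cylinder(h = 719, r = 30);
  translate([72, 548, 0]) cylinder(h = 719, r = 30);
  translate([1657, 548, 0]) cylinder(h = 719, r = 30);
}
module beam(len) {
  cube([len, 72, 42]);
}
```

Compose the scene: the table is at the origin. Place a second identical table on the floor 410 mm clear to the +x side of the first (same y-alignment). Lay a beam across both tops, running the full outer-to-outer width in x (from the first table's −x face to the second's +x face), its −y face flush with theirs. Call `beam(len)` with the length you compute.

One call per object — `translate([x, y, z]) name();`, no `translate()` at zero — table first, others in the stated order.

table();
translate([2139, 0, 0]) table();
translate([0, 0, 764]) beam(3868);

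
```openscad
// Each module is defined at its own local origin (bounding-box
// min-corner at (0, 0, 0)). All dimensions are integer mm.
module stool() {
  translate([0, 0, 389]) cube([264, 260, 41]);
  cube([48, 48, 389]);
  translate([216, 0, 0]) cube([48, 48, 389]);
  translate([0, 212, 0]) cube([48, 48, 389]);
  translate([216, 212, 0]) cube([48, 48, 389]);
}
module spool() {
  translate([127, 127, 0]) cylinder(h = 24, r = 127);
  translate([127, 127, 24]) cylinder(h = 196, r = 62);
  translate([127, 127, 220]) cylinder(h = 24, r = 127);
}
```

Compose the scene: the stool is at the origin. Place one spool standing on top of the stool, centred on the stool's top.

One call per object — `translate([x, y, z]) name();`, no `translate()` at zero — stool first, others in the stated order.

stool();
translate([5, 3, 430]) spool();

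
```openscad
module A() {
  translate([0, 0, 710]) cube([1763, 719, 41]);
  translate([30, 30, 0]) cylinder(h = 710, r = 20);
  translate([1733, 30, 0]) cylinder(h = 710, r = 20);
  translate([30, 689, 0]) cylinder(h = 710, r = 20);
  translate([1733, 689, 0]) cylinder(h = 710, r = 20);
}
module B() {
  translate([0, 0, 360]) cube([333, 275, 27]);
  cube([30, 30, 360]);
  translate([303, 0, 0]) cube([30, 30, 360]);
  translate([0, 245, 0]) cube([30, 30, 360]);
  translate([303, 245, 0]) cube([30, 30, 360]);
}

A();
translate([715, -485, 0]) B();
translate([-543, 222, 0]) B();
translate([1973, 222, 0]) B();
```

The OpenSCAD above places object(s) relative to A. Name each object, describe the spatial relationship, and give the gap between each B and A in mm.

A is a table. B is a stool. Three stools sit around the table at the −y, −x, +x sides. The gap between each stool and the table is 210 mm.

Each stool's nearest face is 210 mm from the table's bounding box.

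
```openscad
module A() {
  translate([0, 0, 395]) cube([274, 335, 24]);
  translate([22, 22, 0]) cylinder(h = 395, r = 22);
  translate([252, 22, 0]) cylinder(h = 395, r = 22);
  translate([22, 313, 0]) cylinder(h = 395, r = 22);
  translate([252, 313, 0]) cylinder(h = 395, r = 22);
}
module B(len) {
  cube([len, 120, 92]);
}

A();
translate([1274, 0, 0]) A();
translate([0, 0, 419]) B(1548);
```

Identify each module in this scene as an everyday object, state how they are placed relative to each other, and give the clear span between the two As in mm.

Second stool starts at x = 1274; first ends at x = 274; clear span = 1274 − 274 = 1000 mm.

A is a stool. B is a beam. A beam spans the tops of two stools. The clear span between the two stools is 1000 mm.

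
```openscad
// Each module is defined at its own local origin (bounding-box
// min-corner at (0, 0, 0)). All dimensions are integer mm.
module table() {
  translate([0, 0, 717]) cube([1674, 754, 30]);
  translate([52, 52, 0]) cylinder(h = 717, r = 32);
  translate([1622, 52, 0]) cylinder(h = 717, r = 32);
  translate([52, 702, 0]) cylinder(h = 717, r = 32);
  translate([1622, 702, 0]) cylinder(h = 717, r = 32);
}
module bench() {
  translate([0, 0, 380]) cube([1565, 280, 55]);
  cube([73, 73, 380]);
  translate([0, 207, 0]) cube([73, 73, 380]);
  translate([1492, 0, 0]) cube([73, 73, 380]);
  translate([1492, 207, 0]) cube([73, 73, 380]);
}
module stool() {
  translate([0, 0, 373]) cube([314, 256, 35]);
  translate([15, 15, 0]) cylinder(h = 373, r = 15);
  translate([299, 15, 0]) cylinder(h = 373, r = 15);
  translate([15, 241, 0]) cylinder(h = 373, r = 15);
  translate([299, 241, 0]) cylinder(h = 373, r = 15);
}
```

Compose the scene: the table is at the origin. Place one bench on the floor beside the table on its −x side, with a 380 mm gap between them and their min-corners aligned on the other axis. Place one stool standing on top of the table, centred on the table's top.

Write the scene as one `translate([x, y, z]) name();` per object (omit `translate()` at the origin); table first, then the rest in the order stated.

table();
translate([-1945, 0, 0]) bench();
translate([680, 249, 747]) stool();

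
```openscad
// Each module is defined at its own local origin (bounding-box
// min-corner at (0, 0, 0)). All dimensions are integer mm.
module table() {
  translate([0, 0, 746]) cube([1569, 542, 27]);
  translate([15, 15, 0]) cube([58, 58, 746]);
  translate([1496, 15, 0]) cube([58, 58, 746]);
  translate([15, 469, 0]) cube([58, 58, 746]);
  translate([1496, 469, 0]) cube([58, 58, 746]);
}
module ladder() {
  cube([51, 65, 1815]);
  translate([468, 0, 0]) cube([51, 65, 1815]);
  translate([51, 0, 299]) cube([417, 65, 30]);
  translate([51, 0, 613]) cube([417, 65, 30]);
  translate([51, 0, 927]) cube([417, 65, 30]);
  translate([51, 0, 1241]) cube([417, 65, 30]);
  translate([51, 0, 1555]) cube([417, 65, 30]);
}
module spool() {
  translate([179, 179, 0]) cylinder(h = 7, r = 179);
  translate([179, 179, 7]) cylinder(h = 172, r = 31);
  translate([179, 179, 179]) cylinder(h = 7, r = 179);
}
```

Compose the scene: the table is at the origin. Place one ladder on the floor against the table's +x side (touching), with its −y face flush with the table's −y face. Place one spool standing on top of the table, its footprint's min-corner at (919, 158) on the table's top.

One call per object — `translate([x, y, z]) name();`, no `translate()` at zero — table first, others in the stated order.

table();
translate([1569, 0, 0]) ladder();
translate([919, 158, 773]) spool();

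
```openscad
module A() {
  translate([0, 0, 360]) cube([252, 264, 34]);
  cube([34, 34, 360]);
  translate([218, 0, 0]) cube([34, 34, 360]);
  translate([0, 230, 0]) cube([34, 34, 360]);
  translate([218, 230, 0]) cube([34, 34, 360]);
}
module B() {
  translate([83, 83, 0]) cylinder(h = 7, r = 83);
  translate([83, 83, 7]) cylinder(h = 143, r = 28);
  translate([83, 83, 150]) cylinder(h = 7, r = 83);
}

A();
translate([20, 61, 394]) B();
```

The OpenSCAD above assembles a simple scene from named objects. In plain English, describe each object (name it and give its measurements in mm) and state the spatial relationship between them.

A is a four-legged stool. The seat is a 252×264×34 mm slab whose top surface is at z = 394 mm; four square legs, each 34×34 mm in cross-section, run from the floor (z = 0) to the underside of the seat, each flush with a corner of the seat.

B is a spool: two coaxial disc flanges of radius 83 mm and thickness 7 mm, joined by a core cylinder of radius 28 mm and height 143 mm. The lower flange rests on z = 0 and the three cylinders share a vertical axis.

The spool is on top of the stool.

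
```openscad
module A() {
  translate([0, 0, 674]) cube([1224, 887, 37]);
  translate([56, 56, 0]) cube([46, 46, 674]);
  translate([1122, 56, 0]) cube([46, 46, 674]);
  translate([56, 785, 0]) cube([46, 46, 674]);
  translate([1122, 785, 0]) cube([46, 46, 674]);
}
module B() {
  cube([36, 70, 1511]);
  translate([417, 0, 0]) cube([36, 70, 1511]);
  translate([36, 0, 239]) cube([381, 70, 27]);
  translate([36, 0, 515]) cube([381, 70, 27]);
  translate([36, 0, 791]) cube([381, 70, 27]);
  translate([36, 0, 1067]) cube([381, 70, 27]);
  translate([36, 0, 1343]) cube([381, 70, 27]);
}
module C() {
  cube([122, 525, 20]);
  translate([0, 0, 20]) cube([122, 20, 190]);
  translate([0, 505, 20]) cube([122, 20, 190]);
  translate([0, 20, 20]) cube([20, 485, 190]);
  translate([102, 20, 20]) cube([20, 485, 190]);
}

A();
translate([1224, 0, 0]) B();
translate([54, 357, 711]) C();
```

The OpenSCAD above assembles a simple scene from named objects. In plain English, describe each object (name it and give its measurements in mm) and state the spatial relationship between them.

A is a table with a 1224×887 mm rectangular top, 37 mm thick, top surface at z = 711 mm, supported by four 46×46 mm square legs, each inset 56 mm from the nearest pair of top edges, running from the floor.

B is a wooden ladder with two side rails of 36×70 mm section and 1511 mm height, set 453 mm apart overall. Between them run 5 rectangular rungs (70 mm deep, 27 mm thick), front faces flush with the rails' −y face. The bottom of the first rung is 239 mm above the floor and each subsequent rung is 276 mm higher than the one below.

C is an open storage box with external size 122×525×210 mm and wall thickness 20 mm (the base is also 20 mm thick). The base covers the whole footprint; the four walls stand on the base, with the y-facing walls full-width and the x-facing walls fitting between their inner faces.

The ladder is against the table's +x side, with their −y faces flush. The open box is on top of the table.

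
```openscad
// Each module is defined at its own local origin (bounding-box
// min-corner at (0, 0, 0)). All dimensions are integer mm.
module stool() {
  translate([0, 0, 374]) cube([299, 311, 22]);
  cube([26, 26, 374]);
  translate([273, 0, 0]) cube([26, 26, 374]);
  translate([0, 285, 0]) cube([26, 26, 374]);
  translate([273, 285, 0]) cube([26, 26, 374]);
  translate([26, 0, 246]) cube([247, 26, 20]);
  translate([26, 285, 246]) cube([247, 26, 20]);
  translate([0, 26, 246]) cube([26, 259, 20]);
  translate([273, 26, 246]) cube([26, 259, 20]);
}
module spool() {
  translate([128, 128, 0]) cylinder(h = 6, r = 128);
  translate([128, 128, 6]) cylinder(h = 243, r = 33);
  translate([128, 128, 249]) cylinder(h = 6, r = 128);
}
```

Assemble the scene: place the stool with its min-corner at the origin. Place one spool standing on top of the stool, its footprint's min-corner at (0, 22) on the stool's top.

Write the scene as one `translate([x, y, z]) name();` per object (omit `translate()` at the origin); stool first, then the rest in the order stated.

stool();
translate([0, 22, 396]) spool();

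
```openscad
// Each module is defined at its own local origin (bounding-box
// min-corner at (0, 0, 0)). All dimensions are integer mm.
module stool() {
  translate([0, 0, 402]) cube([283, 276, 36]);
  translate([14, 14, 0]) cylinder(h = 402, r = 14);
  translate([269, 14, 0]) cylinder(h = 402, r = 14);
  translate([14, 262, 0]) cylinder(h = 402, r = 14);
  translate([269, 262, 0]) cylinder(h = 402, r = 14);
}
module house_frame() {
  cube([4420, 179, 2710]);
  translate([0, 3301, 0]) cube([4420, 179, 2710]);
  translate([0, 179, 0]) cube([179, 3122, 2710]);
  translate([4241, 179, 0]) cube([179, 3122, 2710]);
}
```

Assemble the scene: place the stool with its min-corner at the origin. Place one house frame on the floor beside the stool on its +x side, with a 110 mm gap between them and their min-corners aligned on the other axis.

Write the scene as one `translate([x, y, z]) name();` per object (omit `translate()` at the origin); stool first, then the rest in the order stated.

stool();
translate([393, 0, 0]) house_frame();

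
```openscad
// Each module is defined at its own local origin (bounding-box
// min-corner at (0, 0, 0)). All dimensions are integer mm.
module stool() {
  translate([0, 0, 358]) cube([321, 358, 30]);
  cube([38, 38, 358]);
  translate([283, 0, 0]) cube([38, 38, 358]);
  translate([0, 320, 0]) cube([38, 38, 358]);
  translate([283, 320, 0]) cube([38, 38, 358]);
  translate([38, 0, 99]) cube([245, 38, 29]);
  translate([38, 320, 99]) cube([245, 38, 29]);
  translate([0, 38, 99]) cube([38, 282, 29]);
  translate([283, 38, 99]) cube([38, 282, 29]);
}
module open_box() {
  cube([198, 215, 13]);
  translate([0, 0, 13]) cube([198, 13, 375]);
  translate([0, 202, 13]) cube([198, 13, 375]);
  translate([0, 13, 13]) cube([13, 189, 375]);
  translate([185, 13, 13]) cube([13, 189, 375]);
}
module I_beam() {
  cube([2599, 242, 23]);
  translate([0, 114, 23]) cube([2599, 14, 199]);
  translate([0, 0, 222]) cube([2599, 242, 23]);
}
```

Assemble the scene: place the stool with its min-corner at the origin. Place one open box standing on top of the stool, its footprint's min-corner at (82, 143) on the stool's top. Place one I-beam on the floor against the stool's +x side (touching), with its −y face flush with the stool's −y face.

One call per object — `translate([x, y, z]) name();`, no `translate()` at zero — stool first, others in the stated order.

stool();
translate([82, 143, 388]) open_box();
translate([321, 0, 0]) I_beam();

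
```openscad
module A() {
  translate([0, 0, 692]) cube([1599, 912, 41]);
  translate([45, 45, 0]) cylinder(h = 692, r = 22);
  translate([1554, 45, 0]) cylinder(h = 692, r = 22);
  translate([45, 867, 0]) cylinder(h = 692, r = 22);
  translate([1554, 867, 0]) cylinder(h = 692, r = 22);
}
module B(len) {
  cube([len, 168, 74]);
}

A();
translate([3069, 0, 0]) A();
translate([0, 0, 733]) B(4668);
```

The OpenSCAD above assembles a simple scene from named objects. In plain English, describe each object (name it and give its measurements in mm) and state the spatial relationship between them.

A is a rectangular dining table. The top is 1599×912×41 mm with its upper surface at z = 733 mm. It stands on four round legs of 44 mm diameter, each leg's bounding box inset 23 mm from the nearest pair of top edges, running from the floor to the underside of the top.

B is a rectangular beam 4668 mm long (x), 168 mm deep (y), 74 mm thick (z).

The beam spans the tops of two tables placed 1470 mm apart, resting at z = 733 mm.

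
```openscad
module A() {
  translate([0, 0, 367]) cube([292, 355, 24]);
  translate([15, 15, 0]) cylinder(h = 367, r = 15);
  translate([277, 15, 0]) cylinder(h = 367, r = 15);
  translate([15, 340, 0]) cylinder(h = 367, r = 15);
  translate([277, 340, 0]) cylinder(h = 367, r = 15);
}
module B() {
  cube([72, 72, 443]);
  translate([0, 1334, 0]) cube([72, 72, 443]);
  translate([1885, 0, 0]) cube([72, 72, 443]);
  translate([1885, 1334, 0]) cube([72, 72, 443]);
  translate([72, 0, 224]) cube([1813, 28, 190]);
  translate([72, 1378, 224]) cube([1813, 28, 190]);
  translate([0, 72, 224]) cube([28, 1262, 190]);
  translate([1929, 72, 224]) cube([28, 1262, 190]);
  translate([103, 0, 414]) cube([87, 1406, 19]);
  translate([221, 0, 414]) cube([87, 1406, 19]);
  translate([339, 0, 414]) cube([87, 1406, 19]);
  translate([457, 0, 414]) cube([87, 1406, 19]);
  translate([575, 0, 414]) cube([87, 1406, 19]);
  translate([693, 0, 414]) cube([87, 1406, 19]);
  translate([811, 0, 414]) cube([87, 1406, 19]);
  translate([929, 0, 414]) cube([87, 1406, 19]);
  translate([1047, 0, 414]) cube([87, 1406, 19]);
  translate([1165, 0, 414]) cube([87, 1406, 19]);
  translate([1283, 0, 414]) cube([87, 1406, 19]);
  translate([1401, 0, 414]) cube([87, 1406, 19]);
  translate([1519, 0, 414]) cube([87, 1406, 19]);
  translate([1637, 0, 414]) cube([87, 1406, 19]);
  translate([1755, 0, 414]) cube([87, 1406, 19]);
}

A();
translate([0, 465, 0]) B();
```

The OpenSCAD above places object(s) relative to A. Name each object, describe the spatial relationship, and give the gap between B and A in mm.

The bed frame's nearest face is 110 mm from the stool's +y face.

A is a stool. B is a bed frame. The bed frame is on the floor beside the stool on its +y side. The gap between the bed frame and the stool is 110 mm.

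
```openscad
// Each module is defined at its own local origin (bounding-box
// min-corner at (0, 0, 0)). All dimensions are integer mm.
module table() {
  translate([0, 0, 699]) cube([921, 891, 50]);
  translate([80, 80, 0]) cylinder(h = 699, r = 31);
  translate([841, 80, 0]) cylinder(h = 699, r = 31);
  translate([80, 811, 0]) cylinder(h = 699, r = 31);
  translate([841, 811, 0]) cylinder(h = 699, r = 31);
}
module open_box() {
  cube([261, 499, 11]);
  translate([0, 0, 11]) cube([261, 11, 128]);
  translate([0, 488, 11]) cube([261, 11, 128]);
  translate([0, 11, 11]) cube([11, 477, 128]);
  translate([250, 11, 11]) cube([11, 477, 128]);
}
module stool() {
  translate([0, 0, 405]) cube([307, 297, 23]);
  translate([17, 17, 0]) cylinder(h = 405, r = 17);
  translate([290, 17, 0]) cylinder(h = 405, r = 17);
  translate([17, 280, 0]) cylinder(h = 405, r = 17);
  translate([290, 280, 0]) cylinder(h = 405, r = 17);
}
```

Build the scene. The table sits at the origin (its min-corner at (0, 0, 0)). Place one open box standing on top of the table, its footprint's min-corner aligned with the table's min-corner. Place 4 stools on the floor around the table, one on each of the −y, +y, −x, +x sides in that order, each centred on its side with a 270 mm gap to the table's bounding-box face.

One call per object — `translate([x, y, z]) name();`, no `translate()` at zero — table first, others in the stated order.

table();
translate([0, 0, 749]) open_box();
translate([307, -567, 0]) stool();
translate([307, 1161, 0]) stool();
translate([-577, 297, 0]) stool();
translate([1191, 297, 0]) stool();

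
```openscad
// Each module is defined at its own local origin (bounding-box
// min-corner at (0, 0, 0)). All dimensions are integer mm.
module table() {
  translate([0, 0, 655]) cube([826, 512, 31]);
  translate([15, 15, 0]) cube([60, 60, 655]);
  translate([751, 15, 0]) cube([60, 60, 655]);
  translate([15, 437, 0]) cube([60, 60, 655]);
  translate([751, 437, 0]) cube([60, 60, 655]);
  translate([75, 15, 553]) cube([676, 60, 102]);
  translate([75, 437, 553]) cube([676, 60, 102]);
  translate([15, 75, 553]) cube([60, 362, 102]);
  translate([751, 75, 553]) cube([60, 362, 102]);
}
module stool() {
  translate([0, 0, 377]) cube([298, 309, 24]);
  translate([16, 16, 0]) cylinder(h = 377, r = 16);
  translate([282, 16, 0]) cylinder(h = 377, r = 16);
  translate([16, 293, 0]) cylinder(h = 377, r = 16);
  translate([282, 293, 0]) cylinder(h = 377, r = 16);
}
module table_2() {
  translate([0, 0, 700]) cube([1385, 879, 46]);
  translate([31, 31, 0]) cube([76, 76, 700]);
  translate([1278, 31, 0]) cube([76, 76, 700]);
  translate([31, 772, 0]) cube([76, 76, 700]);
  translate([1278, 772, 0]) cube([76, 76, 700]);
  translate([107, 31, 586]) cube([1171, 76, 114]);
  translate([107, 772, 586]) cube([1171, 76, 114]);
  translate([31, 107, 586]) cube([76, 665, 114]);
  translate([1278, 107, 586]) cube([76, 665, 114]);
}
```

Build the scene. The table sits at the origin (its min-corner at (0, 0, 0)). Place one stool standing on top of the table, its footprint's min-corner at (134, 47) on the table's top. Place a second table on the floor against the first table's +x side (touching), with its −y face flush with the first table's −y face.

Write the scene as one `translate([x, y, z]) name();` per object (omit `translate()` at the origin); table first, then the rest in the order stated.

table();
translate([134, 47, 686]) stool();
translate([826, 0, 0]) table_2();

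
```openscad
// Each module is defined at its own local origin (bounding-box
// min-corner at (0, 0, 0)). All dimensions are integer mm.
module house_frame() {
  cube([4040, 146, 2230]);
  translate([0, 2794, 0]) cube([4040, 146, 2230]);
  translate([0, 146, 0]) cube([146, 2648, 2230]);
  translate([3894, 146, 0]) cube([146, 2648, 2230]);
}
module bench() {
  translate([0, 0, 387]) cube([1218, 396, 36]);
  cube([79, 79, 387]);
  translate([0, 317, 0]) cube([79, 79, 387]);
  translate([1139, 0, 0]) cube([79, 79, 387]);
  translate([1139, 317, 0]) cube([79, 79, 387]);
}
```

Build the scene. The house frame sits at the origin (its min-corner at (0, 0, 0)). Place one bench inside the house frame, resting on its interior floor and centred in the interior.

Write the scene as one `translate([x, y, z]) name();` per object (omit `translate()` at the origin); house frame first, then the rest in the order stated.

house_frame();
translate([1411, 1272, 0]) bench();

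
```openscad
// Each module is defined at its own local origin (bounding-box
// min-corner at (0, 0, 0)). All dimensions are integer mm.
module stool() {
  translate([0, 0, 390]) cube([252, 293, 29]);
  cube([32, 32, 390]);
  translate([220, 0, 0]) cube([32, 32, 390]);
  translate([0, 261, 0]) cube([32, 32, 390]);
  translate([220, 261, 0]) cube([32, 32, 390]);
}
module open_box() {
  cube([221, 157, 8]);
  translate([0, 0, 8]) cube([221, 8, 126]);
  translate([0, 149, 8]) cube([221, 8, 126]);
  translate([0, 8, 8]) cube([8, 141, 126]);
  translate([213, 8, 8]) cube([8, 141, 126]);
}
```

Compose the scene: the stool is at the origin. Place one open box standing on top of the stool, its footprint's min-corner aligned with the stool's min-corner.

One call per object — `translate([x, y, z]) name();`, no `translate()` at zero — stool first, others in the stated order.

stool();
translate([0, 0, 419]) open_box();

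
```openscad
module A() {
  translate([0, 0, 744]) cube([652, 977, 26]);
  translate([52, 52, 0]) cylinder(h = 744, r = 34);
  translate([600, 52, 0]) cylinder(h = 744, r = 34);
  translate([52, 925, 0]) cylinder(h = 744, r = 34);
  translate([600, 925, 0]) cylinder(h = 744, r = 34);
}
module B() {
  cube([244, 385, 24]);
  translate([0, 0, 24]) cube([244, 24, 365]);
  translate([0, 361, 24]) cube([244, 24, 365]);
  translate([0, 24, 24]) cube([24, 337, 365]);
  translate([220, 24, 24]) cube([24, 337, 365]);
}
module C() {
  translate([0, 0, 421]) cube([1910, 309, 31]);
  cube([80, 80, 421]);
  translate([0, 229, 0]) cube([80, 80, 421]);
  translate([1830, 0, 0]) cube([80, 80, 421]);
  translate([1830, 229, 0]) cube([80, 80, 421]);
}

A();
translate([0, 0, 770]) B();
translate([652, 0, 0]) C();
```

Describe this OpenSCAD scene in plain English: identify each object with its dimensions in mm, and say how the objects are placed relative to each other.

A is a rectangular dining table. The top is 652×977×26 mm with its upper surface at z = 770 mm. It stands on four round legs of 68 mm diameter, each leg's bounding box inset 18 mm from the nearest pair of top edges, running from the floor to the underside of the top.

B is an open storage box with external size 244×385×389 mm and wall thickness 24 mm (the base is also 24 mm thick). The base covers the whole footprint; the four walls stand on the base, with the y-facing walls full-width and the x-facing walls fitting between their inner faces.

C is a bench: a 1910×309 mm seat slab, 31 mm thick, top at z = 452 mm, on four 80×80 mm square legs flush with the seat corners and standing on z = 0.

The open box is on top of the table. The bench is against the table's +x side, with their −y faces flush.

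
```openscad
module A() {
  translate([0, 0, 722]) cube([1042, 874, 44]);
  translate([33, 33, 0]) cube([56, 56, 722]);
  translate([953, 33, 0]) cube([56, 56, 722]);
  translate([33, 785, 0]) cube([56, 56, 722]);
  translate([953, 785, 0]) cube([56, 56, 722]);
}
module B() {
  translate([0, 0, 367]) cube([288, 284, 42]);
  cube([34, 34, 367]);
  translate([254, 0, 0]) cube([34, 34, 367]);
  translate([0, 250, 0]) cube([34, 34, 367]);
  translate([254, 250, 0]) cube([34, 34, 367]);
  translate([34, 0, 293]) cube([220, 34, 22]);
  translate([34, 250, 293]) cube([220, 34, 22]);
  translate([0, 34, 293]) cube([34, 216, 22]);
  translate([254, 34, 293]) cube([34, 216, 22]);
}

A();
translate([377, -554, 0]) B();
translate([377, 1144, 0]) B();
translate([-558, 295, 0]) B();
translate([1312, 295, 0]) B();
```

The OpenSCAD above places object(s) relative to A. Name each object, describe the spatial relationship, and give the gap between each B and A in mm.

A is a table. B is a stool. Four stools sit around the table at the −y, +y, −x, +x sides. The gap between each stool and the table is 270 mm.

Each stool's nearest face is 270 mm from the table's bounding box.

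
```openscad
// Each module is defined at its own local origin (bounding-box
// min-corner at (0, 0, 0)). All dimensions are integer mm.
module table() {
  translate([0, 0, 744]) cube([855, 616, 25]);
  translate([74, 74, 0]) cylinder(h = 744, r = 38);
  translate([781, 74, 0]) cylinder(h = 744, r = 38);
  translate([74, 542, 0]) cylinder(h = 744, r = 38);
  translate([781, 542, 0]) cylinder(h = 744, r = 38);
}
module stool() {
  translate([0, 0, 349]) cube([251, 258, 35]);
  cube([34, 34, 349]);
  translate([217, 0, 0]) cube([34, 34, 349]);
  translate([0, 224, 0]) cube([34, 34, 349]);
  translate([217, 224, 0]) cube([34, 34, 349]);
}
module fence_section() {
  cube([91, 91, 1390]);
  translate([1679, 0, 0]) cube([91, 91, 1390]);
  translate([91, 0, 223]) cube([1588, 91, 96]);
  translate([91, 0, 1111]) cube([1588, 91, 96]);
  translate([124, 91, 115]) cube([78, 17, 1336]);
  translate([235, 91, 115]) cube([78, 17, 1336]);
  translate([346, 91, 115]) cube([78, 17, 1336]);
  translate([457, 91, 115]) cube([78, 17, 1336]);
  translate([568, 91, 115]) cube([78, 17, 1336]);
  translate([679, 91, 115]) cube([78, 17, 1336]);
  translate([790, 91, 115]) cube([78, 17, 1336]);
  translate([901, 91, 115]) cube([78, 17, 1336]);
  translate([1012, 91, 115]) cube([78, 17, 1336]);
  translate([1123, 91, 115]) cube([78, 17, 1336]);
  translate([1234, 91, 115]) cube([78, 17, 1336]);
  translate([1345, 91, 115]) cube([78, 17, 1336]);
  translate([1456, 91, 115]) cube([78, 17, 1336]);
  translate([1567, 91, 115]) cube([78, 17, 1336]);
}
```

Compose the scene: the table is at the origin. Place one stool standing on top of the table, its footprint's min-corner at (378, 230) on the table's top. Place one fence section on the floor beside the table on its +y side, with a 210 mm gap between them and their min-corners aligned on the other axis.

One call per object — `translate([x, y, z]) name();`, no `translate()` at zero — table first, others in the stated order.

table();
translate([378, 230, 769]) stool();
translate([0, 826, 0]) fence_section();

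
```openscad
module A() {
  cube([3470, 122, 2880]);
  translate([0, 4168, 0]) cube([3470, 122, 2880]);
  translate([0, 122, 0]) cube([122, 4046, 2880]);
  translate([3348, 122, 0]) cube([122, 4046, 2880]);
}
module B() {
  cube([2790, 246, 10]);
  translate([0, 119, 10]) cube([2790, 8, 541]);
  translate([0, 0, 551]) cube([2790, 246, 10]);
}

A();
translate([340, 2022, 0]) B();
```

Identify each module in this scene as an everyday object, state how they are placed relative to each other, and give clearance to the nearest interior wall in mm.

A is a house frame. B is an I-beam. The I-beam sits inside the house frame, centred. The clearance to the nearest interior wall is 218 mm.

Clearances: x = 218, y = 1900; minimum 218 mm.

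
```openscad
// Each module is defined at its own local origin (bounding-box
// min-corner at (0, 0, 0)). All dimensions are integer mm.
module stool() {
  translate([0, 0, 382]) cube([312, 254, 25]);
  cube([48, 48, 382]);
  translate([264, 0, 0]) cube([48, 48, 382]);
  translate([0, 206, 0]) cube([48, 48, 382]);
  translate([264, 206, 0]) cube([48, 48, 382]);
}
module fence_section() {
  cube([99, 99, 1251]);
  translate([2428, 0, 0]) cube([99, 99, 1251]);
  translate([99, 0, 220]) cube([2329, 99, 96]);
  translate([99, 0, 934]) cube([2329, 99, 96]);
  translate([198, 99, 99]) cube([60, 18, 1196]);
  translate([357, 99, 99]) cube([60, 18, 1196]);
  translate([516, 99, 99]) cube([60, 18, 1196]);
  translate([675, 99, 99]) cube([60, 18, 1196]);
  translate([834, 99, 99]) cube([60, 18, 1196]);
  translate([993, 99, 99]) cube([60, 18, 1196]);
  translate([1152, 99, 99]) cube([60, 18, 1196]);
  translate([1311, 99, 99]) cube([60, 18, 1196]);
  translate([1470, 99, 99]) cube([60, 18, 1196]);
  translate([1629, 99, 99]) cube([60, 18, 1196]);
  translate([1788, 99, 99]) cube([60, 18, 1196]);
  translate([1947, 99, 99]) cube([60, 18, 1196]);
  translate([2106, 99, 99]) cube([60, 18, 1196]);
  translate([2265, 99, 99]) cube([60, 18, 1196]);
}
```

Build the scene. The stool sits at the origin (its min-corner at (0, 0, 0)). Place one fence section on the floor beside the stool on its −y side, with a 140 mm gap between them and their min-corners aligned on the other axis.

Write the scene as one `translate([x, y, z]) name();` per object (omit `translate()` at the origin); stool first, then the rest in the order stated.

stool();
translate([0, -257, 0]) fence_section();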